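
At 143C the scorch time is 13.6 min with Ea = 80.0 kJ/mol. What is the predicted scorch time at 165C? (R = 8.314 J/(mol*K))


Convert temperatures: T1 = 143 + 273.15 = 416.15 K, T2 = 165 + 273.15 = 438.15 K
ts2_new = 13.6 * exp(80000 / 8.314 * (1/438.15 - 1/416.15))
1/T2 - 1/T1 = -1.2066e-04
ts2_new = 4.26 min

4.26 min


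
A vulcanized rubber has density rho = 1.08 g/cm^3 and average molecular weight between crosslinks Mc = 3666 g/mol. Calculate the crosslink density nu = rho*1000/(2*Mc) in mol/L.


nu = rho * 1000 / (2 * Mc)
nu = 1.08 * 1000 / (2 * 3666)
nu = 1080.0 / 7332
nu = 0.1473 mol/L

0.1473 mol/L


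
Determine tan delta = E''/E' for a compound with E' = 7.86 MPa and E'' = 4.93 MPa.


tan delta = E'' / E'
= 4.93 / 7.86
= 0.6272

tan delta = 0.6272


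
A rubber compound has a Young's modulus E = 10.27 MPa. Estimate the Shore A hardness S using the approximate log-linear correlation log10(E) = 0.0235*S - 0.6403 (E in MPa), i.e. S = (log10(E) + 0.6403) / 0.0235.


log10(E) = 0.0235*S - 0.6403  =>  S = (log10(E) + 0.6403) / 0.0235
log10(10.27) = 1.011570
S = (1.011570 + 0.6403) / 0.0235 = 1.651870 / 0.0235
S = 70.3

Shore A = 70.3


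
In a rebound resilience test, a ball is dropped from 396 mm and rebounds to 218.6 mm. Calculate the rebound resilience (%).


Resilience = h_rebound / h_drop * 100
= 218.6 / 396 * 100
= 55.2%

55.2%


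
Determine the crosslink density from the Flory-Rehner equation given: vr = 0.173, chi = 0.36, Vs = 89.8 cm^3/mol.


ln(1 - vr) = ln(1 - 0.173) = -0.1900
Numerator = -((-0.1900) + 0.173 + 0.36 * 0.173^2) = 0.0062
Denominator = 89.8 * (0.173^(1/3) - 0.173/2) = 42.2694
nu = 0.0062 / 42.2694 = 1.4611e-04 mol/cm^3

1.4611e-04 mol/cm^3


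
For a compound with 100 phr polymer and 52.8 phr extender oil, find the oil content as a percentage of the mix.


Oil % = oil / (100 + oil) * 100
= 52.8 / (100 + 52.8) * 100
= 52.8 / 152.8 * 100
= 34.55%

34.55%


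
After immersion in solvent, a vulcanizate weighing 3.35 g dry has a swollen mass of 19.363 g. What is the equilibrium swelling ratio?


Q = W_swollen / W_dry
Q = 19.363 / 3.35
Q = 5.78

Q = 5.78


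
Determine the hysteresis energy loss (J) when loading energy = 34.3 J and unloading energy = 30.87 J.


Hysteresis loss = loading - unloading
= 34.3 - 30.87
= 3.43 J

3.43 J


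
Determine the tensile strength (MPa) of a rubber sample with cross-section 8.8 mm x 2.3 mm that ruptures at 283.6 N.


Area = width * thickness = 8.8 * 2.3 = 20.24 mm^2
TS = force / area = 283.6 / 20.24 = 14.01 MPa

14.01 MPa


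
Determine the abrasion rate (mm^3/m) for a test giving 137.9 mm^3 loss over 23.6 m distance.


Rate = volume_loss / distance
= 137.9 / 23.6
= 5.843 mm^3/m

5.843 mm^3/m


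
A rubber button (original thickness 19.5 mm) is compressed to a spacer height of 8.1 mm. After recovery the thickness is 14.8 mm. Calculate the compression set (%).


CS = (t0 - recovered) / (t0 - ts) * 100
= (19.5 - 14.8) / (19.5 - 8.1) * 100
= 4.7 / 11.4 * 100
= 41.2%

41.2%


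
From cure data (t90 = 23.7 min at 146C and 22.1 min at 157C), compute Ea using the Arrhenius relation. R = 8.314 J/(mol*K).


T1 = 419.15 K, T2 = 430.15 K
1/T1 - 1/T2 = 6.1010e-05
ln(t1/t2) = ln(23.7/22.1) = 0.0699
Ea = 8.314 * 0.0699 / 6.1010e-05 = 9525.0661 J/mol
Ea = 9.53 kJ/mol

9.53 kJ/mol


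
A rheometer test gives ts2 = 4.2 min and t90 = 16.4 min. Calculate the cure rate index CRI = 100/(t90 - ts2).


CRI = 100 / (t90 - ts2)
= 100 / (16.4 - 4.2)
= 100 / 12.2
= 8.2 min^-1

8.2 min^-1


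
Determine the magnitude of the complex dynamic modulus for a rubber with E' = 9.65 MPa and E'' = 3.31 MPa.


|E*| = sqrt(E'^2 + E''^2)
= sqrt(9.65^2 + 3.31^2)
= sqrt(93.1225 + 10.9561)
= 10.202 MPa

10.202 MPa


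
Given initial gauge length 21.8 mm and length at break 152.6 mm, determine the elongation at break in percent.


Elongation = (Lf - L0) / L0 * 100
= (152.6 - 21.8) / 21.8 * 100
= 130.8 / 21.8 * 100
= 600.0%

600.0%


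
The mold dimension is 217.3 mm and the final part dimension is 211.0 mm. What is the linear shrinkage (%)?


Shrinkage = (mold - part) / mold * 100
= (217.3 - 211.0) / 217.3 * 100
= 6.3 / 217.3 * 100
= 2.9%

2.9%


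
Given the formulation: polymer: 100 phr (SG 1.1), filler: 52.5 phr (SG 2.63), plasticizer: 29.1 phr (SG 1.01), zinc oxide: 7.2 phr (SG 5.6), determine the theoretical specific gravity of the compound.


Sum of weights = 188.8
Volume contributions:
  polymer: 100/1.1 = 90.9091
  filler: 52.5/2.63 = 19.9620
  plasticizer: 29.1/1.01 = 28.8119
  zinc oxide: 7.2/5.6 = 1.2857
Sum of volumes = 140.9687
SG = 188.8 / 140.9687 = 1.339

SG = 1.339


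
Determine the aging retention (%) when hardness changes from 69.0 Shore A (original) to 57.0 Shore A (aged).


Retention = aged / original * 100
= 57.0 / 69.0 * 100
= 82.6%

82.6%


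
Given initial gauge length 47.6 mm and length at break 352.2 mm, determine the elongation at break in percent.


Elongation = (Lf - L0) / L0 * 100
= (352.2 - 47.6) / 47.6 * 100
= 304.6 / 47.6 * 100
= 639.9%

639.9%


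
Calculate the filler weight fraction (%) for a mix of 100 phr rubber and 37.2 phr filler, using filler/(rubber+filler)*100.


Filler % = filler / (rubber + filler) * 100
= 37.2 / (100 + 37.2) * 100
= 37.2 / 137.2 * 100
= 27.11%

27.11%


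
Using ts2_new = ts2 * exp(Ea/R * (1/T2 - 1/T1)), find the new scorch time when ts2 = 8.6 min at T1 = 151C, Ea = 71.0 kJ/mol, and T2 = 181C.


Convert temperatures: T1 = 151 + 273.15 = 424.15 K, T2 = 181 + 273.15 = 454.15 K
ts2_new = 8.6 * exp(71000 / 8.314 * (1/454.15 - 1/424.15))
1/T2 - 1/T1 = -1.5574e-04
ts2_new = 2.27 min

2.27 min


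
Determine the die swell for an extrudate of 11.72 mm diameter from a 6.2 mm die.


Die swell ratio = D_extrudate / D_die
= 11.72 / 6.2
= 1.89

Die swell = 1.89


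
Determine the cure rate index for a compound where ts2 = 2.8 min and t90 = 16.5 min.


CRI = 100 / (t90 - ts2)
= 100 / (16.5 - 2.8)
= 100 / 13.7
= 7.3 min^-1

7.3 min^-1


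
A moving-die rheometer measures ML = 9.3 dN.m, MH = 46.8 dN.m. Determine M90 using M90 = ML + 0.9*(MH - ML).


M90 = ML + 0.9 * (MH - ML)
M90 = 9.3 + 0.9 * (46.8 - 9.3)
M90 = 9.3 + 0.9 * 37.5
M90 = 43.05 dN.m

43.05 dN.m


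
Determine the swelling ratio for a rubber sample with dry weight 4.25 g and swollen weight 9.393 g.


Q = W_swollen / W_dry
Q = 9.393 / 4.25
Q = 2.21

Q = 2.21


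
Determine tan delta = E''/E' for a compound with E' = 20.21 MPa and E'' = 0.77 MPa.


tan delta = E'' / E'
= 0.77 / 20.21
= 0.0381

tan delta = 0.0381


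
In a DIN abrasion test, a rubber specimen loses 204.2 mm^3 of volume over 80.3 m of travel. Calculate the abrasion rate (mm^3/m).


Rate = volume_loss / distance
= 204.2 / 80.3
= 2.543 mm^3/m

2.543 mm^3/m


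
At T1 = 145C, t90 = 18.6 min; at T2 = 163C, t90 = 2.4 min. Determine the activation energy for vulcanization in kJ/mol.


T1 = 418.15 K, T2 = 436.15 K
1/T1 - 1/T2 = 9.8697e-05
ln(t1/t2) = ln(18.6/2.4) = 2.0477
Ea = 8.314 * 2.0477 / 9.8697e-05 = 172492.5353 J/mol
Ea = 172.49 kJ/mol

172.49 kJ/mol


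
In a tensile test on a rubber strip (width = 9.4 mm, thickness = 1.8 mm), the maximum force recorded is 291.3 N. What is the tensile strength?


Area = width * thickness = 9.4 * 1.8 = 16.92 mm^2
TS = force / area = 291.3 / 16.92 = 17.22 MPa

17.22 MPa


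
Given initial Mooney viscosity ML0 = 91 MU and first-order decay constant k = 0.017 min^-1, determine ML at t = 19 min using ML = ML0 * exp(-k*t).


ML = ML0 * exp(-k * t)
ML = 91 * exp(-0.017 * 19)
ML = 91 * 0.7240
ML = 65.88 MU

65.88 MU


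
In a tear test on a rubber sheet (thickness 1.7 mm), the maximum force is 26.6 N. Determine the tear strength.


Tear strength = force / thickness
= 26.6 / 1.7
= 15.65 N/mm

15.65 N/mm


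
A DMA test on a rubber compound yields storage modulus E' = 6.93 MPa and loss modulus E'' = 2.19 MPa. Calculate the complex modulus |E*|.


|E*| = sqrt(E'^2 + E''^2)
= sqrt(6.93^2 + 2.19^2)
= sqrt(48.0249 + 4.7961)
= 7.268 MPa

7.268 MPa


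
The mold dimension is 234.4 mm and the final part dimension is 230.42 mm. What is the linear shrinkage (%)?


Shrinkage = (mold - part) / mold * 100
= (234.4 - 230.42) / 234.4 * 100
= 3.98 / 234.4 * 100
= 1.7%

1.7%


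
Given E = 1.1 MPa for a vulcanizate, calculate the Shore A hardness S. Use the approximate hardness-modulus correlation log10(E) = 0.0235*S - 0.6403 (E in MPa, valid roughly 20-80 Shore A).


log10(E) = 0.0235*S - 0.6403  =>  S = (log10(E) + 0.6403) / 0.0235
log10(1.1) = 0.041393
S = (0.041393 + 0.6403) / 0.0235 = 0.681693 / 0.0235
S = 29.0

Shore A = 29.0


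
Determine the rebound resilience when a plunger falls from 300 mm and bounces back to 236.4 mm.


Resilience = h_rebound / h_drop * 100
= 236.4 / 300 * 100
= 78.8%

78.8%


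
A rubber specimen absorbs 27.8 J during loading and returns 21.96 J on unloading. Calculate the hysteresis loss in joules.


Hysteresis loss = loading - unloading
= 27.8 - 21.96
= 5.84 J

5.84 J


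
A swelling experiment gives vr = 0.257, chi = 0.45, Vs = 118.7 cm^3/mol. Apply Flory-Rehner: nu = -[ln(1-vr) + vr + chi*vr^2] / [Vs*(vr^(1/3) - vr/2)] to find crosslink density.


ln(1 - vr) = ln(1 - 0.257) = -0.2971
Numerator = -((-0.2971) + 0.257 + 0.45 * 0.257^2) = 0.0103
Denominator = 118.7 * (0.257^(1/3) - 0.257/2) = 60.2149
nu = 0.0103 / 60.2149 = 1.7167e-04 mol/cm^3

1.7167e-04 mol/cm^3


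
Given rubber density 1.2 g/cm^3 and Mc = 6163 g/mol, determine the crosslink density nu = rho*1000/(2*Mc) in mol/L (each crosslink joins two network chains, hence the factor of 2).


nu = rho * 1000 / (2 * Mc)
nu = 1.2 * 1000 / (2 * 6163)
nu = 1200.0 / 12326
nu = 0.0974 mol/L

0.0974 mol/L


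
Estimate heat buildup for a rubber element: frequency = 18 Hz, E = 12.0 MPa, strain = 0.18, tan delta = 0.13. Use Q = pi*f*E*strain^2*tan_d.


Q = pi * f * E * strain^2 * tan_d
= pi * 18 * 12.0 * 0.18^2 * 0.13
= pi * 18 * 12.0 * 0.0324 * 0.13
= 2.8582

Q = 2.8582


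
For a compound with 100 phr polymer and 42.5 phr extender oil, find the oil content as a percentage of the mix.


Oil % = oil / (100 + oil) * 100
= 42.5 / (100 + 42.5) * 100
= 42.5 / 142.5 * 100
= 29.82%

29.82%


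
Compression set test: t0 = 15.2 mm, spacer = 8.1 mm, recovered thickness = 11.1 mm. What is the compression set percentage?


CS = (t0 - recovered) / (t0 - ts) * 100
= (15.2 - 11.1) / (15.2 - 8.1) * 100
= 4.1 / 7.1 * 100
= 57.7%

57.7%


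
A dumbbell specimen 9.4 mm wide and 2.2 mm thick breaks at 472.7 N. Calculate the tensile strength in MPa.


Area = width * thickness = 9.4 * 2.2 = 20.68 mm^2
TS = force / area = 472.7 / 20.68 = 22.86 MPa

22.86 MPa


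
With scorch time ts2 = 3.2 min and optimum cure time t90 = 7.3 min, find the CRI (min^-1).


CRI = 100 / (t90 - ts2)
= 100 / (7.3 - 3.2)
= 100 / 4.1
= 24.39 min^-1

24.39 min^-1


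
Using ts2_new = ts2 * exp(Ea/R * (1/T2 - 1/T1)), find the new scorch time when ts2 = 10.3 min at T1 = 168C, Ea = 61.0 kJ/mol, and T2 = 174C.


Convert temperatures: T1 = 168 + 273.15 = 441.15 K, T2 = 174 + 273.15 = 447.15 K
ts2_new = 10.3 * exp(61000 / 8.314 * (1/447.15 - 1/441.15))
1/T2 - 1/T1 = -3.0417e-05
ts2_new = 8.24 min

8.24 min


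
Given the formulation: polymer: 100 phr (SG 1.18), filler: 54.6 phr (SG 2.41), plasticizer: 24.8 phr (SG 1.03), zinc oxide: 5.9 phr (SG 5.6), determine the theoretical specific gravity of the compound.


Sum of weights = 185.3
Volume contributions:
  polymer: 100/1.18 = 84.7458
  filler: 54.6/2.41 = 22.6556
  plasticizer: 24.8/1.03 = 24.0777
  zinc oxide: 5.9/5.6 = 1.0536
Sum of volumes = 132.5326
SG = 185.3 / 132.5326 = 1.398

SG = 1.398


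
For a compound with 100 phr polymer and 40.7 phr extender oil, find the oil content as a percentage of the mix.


Oil % = oil / (100 + oil) * 100
= 40.7 / (100 + 40.7) * 100
= 40.7 / 140.7 * 100
= 28.93%

28.93%


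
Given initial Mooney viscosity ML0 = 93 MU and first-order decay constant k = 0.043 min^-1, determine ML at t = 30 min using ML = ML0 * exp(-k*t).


ML = ML0 * exp(-k * t)
ML = 93 * exp(-0.043 * 30)
ML = 93 * 0.2753
ML = 25.6 MU

25.6 MU


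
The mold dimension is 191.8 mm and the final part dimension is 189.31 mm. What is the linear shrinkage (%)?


Shrinkage = (mold - part) / mold * 100
= (191.8 - 189.31) / 191.8 * 100
= 2.49 / 191.8 * 100
= 1.3%

1.3%


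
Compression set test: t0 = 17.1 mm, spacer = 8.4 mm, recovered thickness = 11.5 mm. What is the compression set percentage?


CS = (t0 - recovered) / (t0 - ts) * 100
= (17.1 - 11.5) / (17.1 - 8.4) * 100
= 5.6 / 8.7 * 100
= 64.4%

64.4%


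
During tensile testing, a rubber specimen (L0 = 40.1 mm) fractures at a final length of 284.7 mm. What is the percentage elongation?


Elongation = (Lf - L0) / L0 * 100
= (284.7 - 40.1) / 40.1 * 100
= 244.6 / 40.1 * 100
= 610.0%

610.0%


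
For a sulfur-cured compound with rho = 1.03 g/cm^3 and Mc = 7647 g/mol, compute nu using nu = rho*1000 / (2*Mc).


nu = rho * 1000 / (2 * Mc)
nu = 1.03 * 1000 / (2 * 7647)
nu = 1030.0 / 15294
nu = 0.0673 mol/L

0.0673 mol/L


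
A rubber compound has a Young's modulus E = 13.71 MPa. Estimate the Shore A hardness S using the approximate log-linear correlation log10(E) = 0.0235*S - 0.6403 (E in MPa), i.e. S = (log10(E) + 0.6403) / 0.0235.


log10(E) = 0.0235*S - 0.6403  =>  S = (log10(E) + 0.6403) / 0.0235
log10(13.71) = 1.137037
S = (1.137037 + 0.6403) / 0.0235 = 1.777337 / 0.0235
S = 75.6

Shore A = 75.6


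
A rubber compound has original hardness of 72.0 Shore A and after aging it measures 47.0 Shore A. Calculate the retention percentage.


Retention = aged / original * 100
= 47.0 / 72.0 * 100
= 65.3%

65.3%


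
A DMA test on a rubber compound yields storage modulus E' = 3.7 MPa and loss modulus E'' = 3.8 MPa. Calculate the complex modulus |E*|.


|E*| = sqrt(E'^2 + E''^2)
= sqrt(3.7^2 + 3.8^2)
= sqrt(13.6900 + 14.4400)
= 5.304 MPa

5.304 MPa


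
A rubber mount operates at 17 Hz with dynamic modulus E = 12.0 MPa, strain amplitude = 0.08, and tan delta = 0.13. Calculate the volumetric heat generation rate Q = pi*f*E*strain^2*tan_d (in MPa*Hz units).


Q = pi * f * E * strain^2 * tan_d
= pi * 17 * 12.0 * 0.08^2 * 0.13
= pi * 17 * 12.0 * 0.0064 * 0.13
= 0.5332

Q = 0.5332


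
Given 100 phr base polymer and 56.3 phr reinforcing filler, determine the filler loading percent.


Filler % = filler / (rubber + filler) * 100
= 56.3 / (100 + 56.3) * 100
= 56.3 / 156.3 * 100
= 36.02%

36.02%


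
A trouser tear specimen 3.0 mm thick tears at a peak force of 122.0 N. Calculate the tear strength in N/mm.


Tear strength = force / thickness
= 122.0 / 3.0
= 40.67 N/mm

40.67 N/mm


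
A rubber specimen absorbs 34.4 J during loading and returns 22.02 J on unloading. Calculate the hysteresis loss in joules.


Hysteresis loss = loading - unloading
= 34.4 - 22.02
= 12.38 J

12.38 J


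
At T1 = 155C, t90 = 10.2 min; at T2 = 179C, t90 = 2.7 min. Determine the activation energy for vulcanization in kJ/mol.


T1 = 428.15 K, T2 = 452.15 K
1/T1 - 1/T2 = 1.2397e-04
ln(t1/t2) = ln(10.2/2.7) = 1.3291
Ea = 8.314 * 1.3291 / 1.2397e-04 = 89134.6710 J/mol
Ea = 89.13 kJ/mol

89.13 kJ/mol


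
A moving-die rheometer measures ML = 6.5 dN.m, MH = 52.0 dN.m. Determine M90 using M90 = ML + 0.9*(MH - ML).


M90 = ML + 0.9 * (MH - ML)
M90 = 6.5 + 0.9 * (52.0 - 6.5)
M90 = 6.5 + 0.9 * 45.5
M90 = 47.45 dN.m

47.45 dN.m


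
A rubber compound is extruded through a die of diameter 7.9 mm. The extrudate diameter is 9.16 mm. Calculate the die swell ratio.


Die swell ratio = D_extrudate / D_die
= 9.16 / 7.9
= 1.159

Die swell = 1.159


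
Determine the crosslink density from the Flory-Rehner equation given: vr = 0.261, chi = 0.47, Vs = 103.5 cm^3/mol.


ln(1 - vr) = ln(1 - 0.261) = -0.3025
Numerator = -((-0.3025) + 0.261 + 0.47 * 0.261^2) = 0.0094
Denominator = 103.5 * (0.261^(1/3) - 0.261/2) = 52.6368
nu = 0.0094 / 52.6368 = 1.7935e-04 mol/cm^3

1.7935e-04 mol/cm^3


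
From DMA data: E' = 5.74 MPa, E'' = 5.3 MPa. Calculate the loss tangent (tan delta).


tan delta = E'' / E'
= 5.3 / 5.74
= 0.9233

tan delta = 0.9233


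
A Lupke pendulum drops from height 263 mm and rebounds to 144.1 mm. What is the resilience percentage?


Resilience = h_rebound / h_drop * 100
= 144.1 / 263 * 100
= 54.8%

54.8%


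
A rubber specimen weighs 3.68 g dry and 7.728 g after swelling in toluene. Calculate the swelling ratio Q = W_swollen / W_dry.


Q = W_swollen / W_dry
Q = 7.728 / 3.68
Q = 2.1

Q = 2.1


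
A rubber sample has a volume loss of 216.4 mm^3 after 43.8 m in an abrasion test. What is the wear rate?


Rate = volume_loss / distance
= 216.4 / 43.8
= 4.941 mm^3/m

4.941 mm^3/m


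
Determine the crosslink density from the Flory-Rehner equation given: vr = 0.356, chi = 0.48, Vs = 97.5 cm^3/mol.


ln(1 - vr) = ln(1 - 0.356) = -0.4401
Numerator = -((-0.4401) + 0.356 + 0.48 * 0.356^2) = 0.0232
Denominator = 97.5 * (0.356^(1/3) - 0.356/2) = 51.7466
nu = 0.0232 / 51.7466 = 4.4879e-04 mol/cm^3

4.4879e-04 mol/cm^3


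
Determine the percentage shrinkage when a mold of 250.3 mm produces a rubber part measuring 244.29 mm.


Shrinkage = (mold - part) / mold * 100
= (250.3 - 244.29) / 250.3 * 100
= 6.01 / 250.3 * 100
= 2.4%

2.4%


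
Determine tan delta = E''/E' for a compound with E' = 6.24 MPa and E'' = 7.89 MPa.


tan delta = E'' / E'
= 7.89 / 6.24
= 1.2644

tan delta = 1.2644


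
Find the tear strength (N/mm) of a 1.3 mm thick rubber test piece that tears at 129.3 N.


Tear strength = force / thickness
= 129.3 / 1.3
= 99.46 N/mm

99.46 N/mm


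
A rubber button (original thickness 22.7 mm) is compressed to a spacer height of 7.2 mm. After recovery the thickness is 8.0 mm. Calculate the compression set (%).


CS = (t0 - recovered) / (t0 - ts) * 100
= (22.7 - 8.0) / (22.7 - 7.2) * 100
= 14.7 / 15.5 * 100
= 94.8%

94.8%


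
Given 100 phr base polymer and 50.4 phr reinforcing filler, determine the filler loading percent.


Filler % = filler / (rubber + filler) * 100
= 50.4 / (100 + 50.4) * 100
= 50.4 / 150.4 * 100
= 33.51%

33.51%


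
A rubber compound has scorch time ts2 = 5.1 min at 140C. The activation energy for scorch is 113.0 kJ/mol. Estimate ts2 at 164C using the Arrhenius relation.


Convert temperatures: T1 = 140 + 273.15 = 413.15 K, T2 = 164 + 273.15 = 437.15 K
ts2_new = 5.1 * exp(113000 / 8.314 * (1/437.15 - 1/413.15))
1/T2 - 1/T1 = -1.3288e-04
ts2_new = 0.84 min

0.84 min


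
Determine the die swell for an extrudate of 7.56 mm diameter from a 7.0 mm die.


Die swell ratio = D_extrudate / D_die
= 7.56 / 7.0
= 1.08

Die swell = 1.08


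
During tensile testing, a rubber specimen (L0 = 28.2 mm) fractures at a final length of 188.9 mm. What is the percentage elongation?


Elongation = (Lf - L0) / L0 * 100
= (188.9 - 28.2) / 28.2 * 100
= 160.7 / 28.2 * 100
= 569.9%

569.9%


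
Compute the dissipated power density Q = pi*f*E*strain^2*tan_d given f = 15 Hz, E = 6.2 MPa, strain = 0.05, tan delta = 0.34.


Q = pi * f * E * strain^2 * tan_d
= pi * 15 * 6.2 * 0.05^2 * 0.34
= pi * 15 * 6.2 * 0.0025 * 0.34
= 0.2483

Q = 0.2483


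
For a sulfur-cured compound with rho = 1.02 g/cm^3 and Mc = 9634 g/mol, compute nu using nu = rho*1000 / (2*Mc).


nu = rho * 1000 / (2 * Mc)
nu = 1.02 * 1000 / (2 * 9634)
nu = 1020.0 / 19268
nu = 0.0529 mol/L

0.0529 mol/L


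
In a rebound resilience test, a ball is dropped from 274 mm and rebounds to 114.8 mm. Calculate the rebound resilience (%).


Resilience = h_rebound / h_drop * 100
= 114.8 / 274 * 100
= 41.9%

41.9%


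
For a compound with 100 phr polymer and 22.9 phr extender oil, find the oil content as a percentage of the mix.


Oil % = oil / (100 + oil) * 100
= 22.9 / (100 + 22.9) * 100
= 22.9 / 122.9 * 100
= 18.63%

18.63%


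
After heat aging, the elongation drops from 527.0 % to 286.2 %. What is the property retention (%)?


Retention = aged / original * 100
= 286.2 / 527.0 * 100
= 54.3%

54.3%


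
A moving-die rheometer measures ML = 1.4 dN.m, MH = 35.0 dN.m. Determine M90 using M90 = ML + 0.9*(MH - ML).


M90 = ML + 0.9 * (MH - ML)
M90 = 1.4 + 0.9 * (35.0 - 1.4)
M90 = 1.4 + 0.9 * 33.6
M90 = 31.64 dN.m

31.64 dN.m


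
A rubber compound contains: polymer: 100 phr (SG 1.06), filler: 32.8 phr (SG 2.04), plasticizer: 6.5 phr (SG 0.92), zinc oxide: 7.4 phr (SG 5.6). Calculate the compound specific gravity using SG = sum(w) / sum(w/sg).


Sum of weights = 146.7
Volume contributions:
  polymer: 100/1.06 = 94.3396
  filler: 32.8/2.04 = 16.0784
  plasticizer: 6.5/0.92 = 7.0652
  zinc oxide: 7.4/5.6 = 1.3214
Sum of volumes = 118.8047
SG = 146.7 / 118.8047 = 1.235

SG = 1.235


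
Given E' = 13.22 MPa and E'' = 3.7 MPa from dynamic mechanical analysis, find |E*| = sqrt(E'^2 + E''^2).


|E*| = sqrt(E'^2 + E''^2)
= sqrt(13.22^2 + 3.7^2)
= sqrt(174.7684 + 13.6900)
= 13.728 MPa

13.728 MPa


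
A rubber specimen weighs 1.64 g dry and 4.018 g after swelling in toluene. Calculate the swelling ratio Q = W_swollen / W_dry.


Q = W_swollen / W_dry
Q = 4.018 / 1.64
Q = 2.45

Q = 2.45


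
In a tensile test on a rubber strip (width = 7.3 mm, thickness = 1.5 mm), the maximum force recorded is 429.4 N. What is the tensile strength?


Area = width * thickness = 7.3 * 1.5 = 10.95 mm^2
TS = force / area = 429.4 / 10.95 = 39.21 MPa

39.21 MPa


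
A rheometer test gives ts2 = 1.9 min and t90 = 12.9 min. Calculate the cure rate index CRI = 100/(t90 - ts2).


CRI = 100 / (t90 - ts2)
= 100 / (12.9 - 1.9)
= 100 / 11.0
= 9.09 min^-1

9.09 min^-1


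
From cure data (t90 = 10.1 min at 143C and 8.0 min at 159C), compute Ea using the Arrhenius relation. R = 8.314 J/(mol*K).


T1 = 416.15 K, T2 = 432.15 K
1/T1 - 1/T2 = 8.8968e-05
ln(t1/t2) = ln(10.1/8.0) = 0.2331
Ea = 8.314 * 0.2331 / 8.8968e-05 = 21782.3799 J/mol
Ea = 21.78 kJ/mol

21.78 kJ/mol


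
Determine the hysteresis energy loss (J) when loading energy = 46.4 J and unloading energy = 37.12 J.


Hysteresis loss = loading - unloading
= 46.4 - 37.12
= 9.28 J

9.28 J


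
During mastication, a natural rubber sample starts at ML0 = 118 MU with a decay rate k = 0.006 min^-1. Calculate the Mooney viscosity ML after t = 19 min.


ML = ML0 * exp(-k * t)
ML = 118 * exp(-0.006 * 19)
ML = 118 * 0.8923
ML = 105.29 MU

105.29 MU


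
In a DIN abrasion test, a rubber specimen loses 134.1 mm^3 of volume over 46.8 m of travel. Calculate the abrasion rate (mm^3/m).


Rate = volume_loss / distance
= 134.1 / 46.8
= 2.865 mm^3/m

2.865 mm^3/m


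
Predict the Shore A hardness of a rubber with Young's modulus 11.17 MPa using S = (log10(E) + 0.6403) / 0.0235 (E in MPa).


log10(E) = 0.0235*S - 0.6403  =>  S = (log10(E) + 0.6403) / 0.0235
log10(11.17) = 1.048053
S = (1.048053 + 0.6403) / 0.0235 = 1.688353 / 0.0235
S = 71.8

Shore A = 71.8


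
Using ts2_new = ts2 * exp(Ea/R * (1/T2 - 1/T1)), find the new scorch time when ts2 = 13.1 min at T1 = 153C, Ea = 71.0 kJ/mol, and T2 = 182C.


Convert temperatures: T1 = 153 + 273.15 = 426.15 K, T2 = 182 + 273.15 = 455.15 K
ts2_new = 13.1 * exp(71000 / 8.314 * (1/455.15 - 1/426.15))
1/T2 - 1/T1 = -1.4951e-04
ts2_new = 3.65 min

3.65 min


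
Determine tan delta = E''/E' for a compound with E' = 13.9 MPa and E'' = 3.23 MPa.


tan delta = E'' / E'
= 3.23 / 13.9
= 0.2324

tan delta = 0.2324


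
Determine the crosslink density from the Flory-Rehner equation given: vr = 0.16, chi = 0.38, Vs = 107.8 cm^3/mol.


ln(1 - vr) = ln(1 - 0.16) = -0.1744
Numerator = -((-0.1744) + 0.16 + 0.38 * 0.16^2) = 0.0046
Denominator = 107.8 * (0.16^(1/3) - 0.16/2) = 49.8988
nu = 0.0046 / 49.8988 = 9.2695e-05 mol/cm^3

9.2695e-05 mol/cm^3


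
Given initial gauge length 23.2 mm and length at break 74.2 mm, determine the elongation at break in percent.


Elongation = (Lf - L0) / L0 * 100
= (74.2 - 23.2) / 23.2 * 100
= 51.0 / 23.2 * 100
= 219.8%

219.8%


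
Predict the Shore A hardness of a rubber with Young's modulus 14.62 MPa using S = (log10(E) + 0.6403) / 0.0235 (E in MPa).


log10(E) = 0.0235*S - 0.6403  =>  S = (log10(E) + 0.6403) / 0.0235
log10(14.62) = 1.164947
S = (1.164947 + 0.6403) / 0.0235 = 1.805247 / 0.0235
S = 76.8

Shore A = 76.8


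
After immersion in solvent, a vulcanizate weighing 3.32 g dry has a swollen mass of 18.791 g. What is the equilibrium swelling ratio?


Q = W_swollen / W_dry
Q = 18.791 / 3.32
Q = 5.66

Q = 5.66


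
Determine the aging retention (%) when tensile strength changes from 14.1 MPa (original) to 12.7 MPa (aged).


Retention = aged / original * 100
= 12.7 / 14.1 * 100
= 90.1%

90.1%


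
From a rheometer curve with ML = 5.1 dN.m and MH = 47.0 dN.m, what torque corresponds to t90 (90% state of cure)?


M90 = ML + 0.9 * (MH - ML)
M90 = 5.1 + 0.9 * (47.0 - 5.1)
M90 = 5.1 + 0.9 * 41.9
M90 = 42.81 dN.m

42.81 dN.m


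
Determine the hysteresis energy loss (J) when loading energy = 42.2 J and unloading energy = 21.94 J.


Hysteresis loss = loading - unloading
= 42.2 - 21.94
= 20.26 J

20.26 J


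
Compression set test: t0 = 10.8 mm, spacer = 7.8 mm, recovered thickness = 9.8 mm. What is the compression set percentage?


CS = (t0 - recovered) / (t0 - ts) * 100
= (10.8 - 9.8) / (10.8 - 7.8) * 100
= 1.0 / 3.0 * 100
= 33.3%

33.3%


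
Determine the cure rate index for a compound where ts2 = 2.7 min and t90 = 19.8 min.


CRI = 100 / (t90 - ts2)
= 100 / (19.8 - 2.7)
= 100 / 17.1
= 5.85 min^-1

5.85 min^-1


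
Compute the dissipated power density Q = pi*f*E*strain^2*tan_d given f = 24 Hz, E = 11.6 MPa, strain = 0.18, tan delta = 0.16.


Q = pi * f * E * strain^2 * tan_d
= pi * 24 * 11.6 * 0.18^2 * 0.16
= pi * 24 * 11.6 * 0.0324 * 0.16
= 4.5340

Q = 4.5340


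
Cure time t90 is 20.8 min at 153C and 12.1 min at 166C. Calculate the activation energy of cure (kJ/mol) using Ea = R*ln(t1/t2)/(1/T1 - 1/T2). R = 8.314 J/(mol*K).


T1 = 426.15 K, T2 = 439.15 K
1/T1 - 1/T2 = 6.9465e-05
ln(t1/t2) = ln(20.8/12.1) = 0.5417
Ea = 8.314 * 0.5417 / 6.9465e-05 = 64839.4005 J/mol
Ea = 64.84 kJ/mol

64.84 kJ/mol


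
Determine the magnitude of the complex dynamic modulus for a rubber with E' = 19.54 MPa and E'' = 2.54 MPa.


|E*| = sqrt(E'^2 + E''^2)
= sqrt(19.54^2 + 2.54^2)
= sqrt(381.8116 + 6.4516)
= 19.704 MPa

19.704 MPa


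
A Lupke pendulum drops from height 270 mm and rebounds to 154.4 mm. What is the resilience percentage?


Resilience = h_rebound / h_drop * 100
= 154.4 / 270 * 100
= 57.2%

57.2%


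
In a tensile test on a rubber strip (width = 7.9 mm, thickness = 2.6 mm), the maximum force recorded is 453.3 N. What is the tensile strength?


Area = width * thickness = 7.9 * 2.6 = 20.54 mm^2
TS = force / area = 453.3 / 20.54 = 22.07 MPa

22.07 MPa


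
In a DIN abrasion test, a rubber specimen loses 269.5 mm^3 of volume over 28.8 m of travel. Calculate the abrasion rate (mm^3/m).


Rate = volume_loss / distance
= 269.5 / 28.8
= 9.358 mm^3/m

9.358 mm^3/m


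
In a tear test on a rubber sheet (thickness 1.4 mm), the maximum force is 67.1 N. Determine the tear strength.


Tear strength = force / thickness
= 67.1 / 1.4
= 47.93 N/mm

47.93 N/mm


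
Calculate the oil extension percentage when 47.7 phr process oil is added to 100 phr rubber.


Oil % = oil / (100 + oil) * 100
= 47.7 / (100 + 47.7) * 100
= 47.7 / 147.7 * 100
= 32.3%

32.3%


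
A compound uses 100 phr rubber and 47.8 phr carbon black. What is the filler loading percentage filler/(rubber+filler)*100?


Filler % = filler / (rubber + filler) * 100
= 47.8 / (100 + 47.8) * 100
= 47.8 / 147.8 * 100
= 32.34%

32.34%


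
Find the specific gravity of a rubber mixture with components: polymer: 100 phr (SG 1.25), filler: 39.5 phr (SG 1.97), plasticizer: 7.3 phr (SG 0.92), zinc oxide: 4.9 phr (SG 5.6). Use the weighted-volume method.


Sum of weights = 151.7
Volume contributions:
  polymer: 100/1.25 = 80.0000
  filler: 39.5/1.97 = 20.0508
  plasticizer: 7.3/0.92 = 7.9348
  zinc oxide: 4.9/5.6 = 0.8750
Sum of volumes = 108.8605
SG = 151.7 / 108.8605 = 1.394

SG = 1.394


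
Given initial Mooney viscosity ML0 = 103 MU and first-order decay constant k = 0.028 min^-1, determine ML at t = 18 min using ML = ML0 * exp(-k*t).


ML = ML0 * exp(-k * t)
ML = 103 * exp(-0.028 * 18)
ML = 103 * 0.6041
ML = 62.22 MU

62.22 MU


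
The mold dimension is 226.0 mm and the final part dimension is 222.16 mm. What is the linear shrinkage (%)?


Shrinkage = (mold - part) / mold * 100
= (226.0 - 222.16) / 226.0 * 100
= 3.84 / 226.0 * 100
= 1.7%

1.7%


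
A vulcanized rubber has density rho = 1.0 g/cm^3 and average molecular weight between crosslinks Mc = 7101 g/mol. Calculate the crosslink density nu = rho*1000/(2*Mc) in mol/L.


nu = rho * 1000 / (2 * Mc)
nu = 1.0 * 1000 / (2 * 7101)
nu = 1000.0 / 14202
nu = 0.0704 mol/L

0.0704 mol/L


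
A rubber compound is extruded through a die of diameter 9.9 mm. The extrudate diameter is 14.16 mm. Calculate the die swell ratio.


Die swell ratio = D_extrudate / D_die
= 14.16 / 9.9
= 1.43

Die swell = 1.43


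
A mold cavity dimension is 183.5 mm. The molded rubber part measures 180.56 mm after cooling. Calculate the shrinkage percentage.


Shrinkage = (mold - part) / mold * 100
= (183.5 - 180.56) / 183.5 * 100
= 2.94 / 183.5 * 100
= 1.6%

1.6%


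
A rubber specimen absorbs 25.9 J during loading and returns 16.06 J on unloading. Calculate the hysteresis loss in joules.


Hysteresis loss = loading - unloading
= 25.9 - 16.06
= 9.84 J

9.84 J


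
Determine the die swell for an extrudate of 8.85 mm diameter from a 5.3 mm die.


Die swell ratio = D_extrudate / D_die
= 8.85 / 5.3
= 1.67

Die swell = 1.67


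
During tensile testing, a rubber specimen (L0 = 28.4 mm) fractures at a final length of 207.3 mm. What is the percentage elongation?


Elongation = (Lf - L0) / L0 * 100
= (207.3 - 28.4) / 28.4 * 100
= 178.9 / 28.4 * 100
= 629.9%

629.9%


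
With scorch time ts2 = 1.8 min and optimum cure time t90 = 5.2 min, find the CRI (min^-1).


CRI = 100 / (t90 - ts2)
= 100 / (5.2 - 1.8)
= 100 / 3.4
= 29.41 min^-1

29.41 min^-1


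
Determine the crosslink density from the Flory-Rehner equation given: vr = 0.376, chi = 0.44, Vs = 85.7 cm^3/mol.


ln(1 - vr) = ln(1 - 0.376) = -0.4716
Numerator = -((-0.4716) + 0.376 + 0.44 * 0.376^2) = 0.0334
Denominator = 85.7 * (0.376^(1/3) - 0.376/2) = 45.7437
nu = 0.0334 / 45.7437 = 7.3014e-04 mol/cm^3

7.3014e-04 mol/cm^3


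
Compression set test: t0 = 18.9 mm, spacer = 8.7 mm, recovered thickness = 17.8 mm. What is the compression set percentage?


CS = (t0 - recovered) / (t0 - ts) * 100
= (18.9 - 17.8) / (18.9 - 8.7) * 100
= 1.1 / 10.2 * 100
= 10.8%

10.8%


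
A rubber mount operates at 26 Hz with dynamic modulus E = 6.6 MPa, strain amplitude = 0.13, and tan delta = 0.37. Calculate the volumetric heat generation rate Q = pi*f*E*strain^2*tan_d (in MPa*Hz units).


Q = pi * f * E * strain^2 * tan_d
= pi * 26 * 6.6 * 0.13^2 * 0.37
= pi * 26 * 6.6 * 0.0169 * 0.37
= 3.3710

Q = 3.3710


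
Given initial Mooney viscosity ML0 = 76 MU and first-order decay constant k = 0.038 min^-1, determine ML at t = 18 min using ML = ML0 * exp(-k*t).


ML = ML0 * exp(-k * t)
ML = 76 * exp(-0.038 * 18)
ML = 76 * 0.5046
ML = 38.35 MU

38.35 MU


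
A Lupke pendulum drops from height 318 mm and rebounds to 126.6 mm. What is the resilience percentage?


Resilience = h_rebound / h_drop * 100
= 126.6 / 318 * 100
= 39.8%

39.8%


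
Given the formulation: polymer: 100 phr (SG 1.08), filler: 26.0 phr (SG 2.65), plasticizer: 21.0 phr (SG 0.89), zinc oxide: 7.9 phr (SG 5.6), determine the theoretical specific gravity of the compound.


Sum of weights = 154.9
Volume contributions:
  polymer: 100/1.08 = 92.5926
  filler: 26.0/2.65 = 9.8113
  plasticizer: 21.0/0.89 = 23.5955
  zinc oxide: 7.9/5.6 = 1.4107
Sum of volumes = 127.4101
SG = 154.9 / 127.4101 = 1.216

SG = 1.216


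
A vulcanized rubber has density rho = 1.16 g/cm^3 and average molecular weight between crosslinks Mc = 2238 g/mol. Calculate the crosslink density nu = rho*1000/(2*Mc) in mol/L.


nu = rho * 1000 / (2 * Mc)
nu = 1.16 * 1000 / (2 * 2238)
nu = 1160.0 / 4476
nu = 0.2592 mol/L

0.2592 mol/L


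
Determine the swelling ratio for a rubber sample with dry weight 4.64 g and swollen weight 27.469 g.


Q = W_swollen / W_dry
Q = 27.469 / 4.64
Q = 5.92

Q = 5.92


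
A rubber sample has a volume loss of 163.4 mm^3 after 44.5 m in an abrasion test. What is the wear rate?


Rate = volume_loss / distance
= 163.4 / 44.5
= 3.672 mm^3/m

3.672 mm^3/m


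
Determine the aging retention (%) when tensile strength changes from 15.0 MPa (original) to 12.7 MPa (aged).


Retention = aged / original * 100
= 12.7 / 15.0 * 100
= 84.7%

84.7%


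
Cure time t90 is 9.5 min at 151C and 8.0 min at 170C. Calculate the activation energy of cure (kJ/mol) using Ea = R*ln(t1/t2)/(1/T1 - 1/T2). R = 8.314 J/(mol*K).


T1 = 424.15 K, T2 = 443.15 K
1/T1 - 1/T2 = 1.0108e-04
ln(t1/t2) = ln(9.5/8.0) = 0.1719
Ea = 8.314 * 0.1719 / 1.0108e-04 = 14134.3822 J/mol
Ea = 14.13 kJ/mol

14.13 kJ/mol


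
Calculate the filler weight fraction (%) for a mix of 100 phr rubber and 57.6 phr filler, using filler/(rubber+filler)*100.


Filler % = filler / (rubber + filler) * 100
= 57.6 / (100 + 57.6) * 100
= 57.6 / 157.6 * 100
= 36.55%

36.55%


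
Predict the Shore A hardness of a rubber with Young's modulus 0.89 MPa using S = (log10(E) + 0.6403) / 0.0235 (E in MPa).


log10(E) = 0.0235*S - 0.6403  =>  S = (log10(E) + 0.6403) / 0.0235
log10(0.89) = -0.050610
S = (-0.050610 + 0.6403) / 0.0235 = 0.589690 / 0.0235
S = 25.1

Shore A = 25.1


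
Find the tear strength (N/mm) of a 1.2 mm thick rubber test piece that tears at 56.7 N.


Tear strength = force / thickness
= 56.7 / 1.2
= 47.25 N/mm

47.25 N/mm


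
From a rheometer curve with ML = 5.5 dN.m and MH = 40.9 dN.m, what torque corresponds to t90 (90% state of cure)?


M90 = ML + 0.9 * (MH - ML)
M90 = 5.5 + 0.9 * (40.9 - 5.5)
M90 = 5.5 + 0.9 * 35.4
M90 = 37.36 dN.m

37.36 dN.m


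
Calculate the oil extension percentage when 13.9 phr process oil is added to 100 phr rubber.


Oil % = oil / (100 + oil) * 100
= 13.9 / (100 + 13.9) * 100
= 13.9 / 113.9 * 100
= 12.2%

12.2%


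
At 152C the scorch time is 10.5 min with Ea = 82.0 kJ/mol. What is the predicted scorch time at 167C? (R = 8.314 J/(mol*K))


Convert temperatures: T1 = 152 + 273.15 = 425.15 K, T2 = 167 + 273.15 = 440.15 K
ts2_new = 10.5 * exp(82000 / 8.314 * (1/440.15 - 1/425.15))
1/T2 - 1/T1 = -8.0158e-05
ts2_new = 4.76 min

4.76 min


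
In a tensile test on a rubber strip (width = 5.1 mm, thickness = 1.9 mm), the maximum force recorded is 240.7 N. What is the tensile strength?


Area = width * thickness = 5.1 * 1.9 = 9.69 mm^2
TS = force / area = 240.7 / 9.69 = 24.84 MPa

24.84 MPa


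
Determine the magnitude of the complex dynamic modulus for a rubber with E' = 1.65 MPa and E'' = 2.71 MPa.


|E*| = sqrt(E'^2 + E''^2)
= sqrt(1.65^2 + 2.71^2)
= sqrt(2.7225 + 7.3441)
= 3.173 MPa

3.173 MPa


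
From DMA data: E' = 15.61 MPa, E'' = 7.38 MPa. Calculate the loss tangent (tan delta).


tan delta = E'' / E'
= 7.38 / 15.61
= 0.4728

tan delta = 0.4728


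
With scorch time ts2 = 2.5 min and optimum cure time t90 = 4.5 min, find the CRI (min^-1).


CRI = 100 / (t90 - ts2)
= 100 / (4.5 - 2.5)
= 100 / 2.0
= 50.0 min^-1

50.0 min^-1


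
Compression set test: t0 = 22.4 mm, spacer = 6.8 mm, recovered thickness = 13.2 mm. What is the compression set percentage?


CS = (t0 - recovered) / (t0 - ts) * 100
= (22.4 - 13.2) / (22.4 - 6.8) * 100
= 9.2 / 15.6 * 100
= 59.0%

59.0%


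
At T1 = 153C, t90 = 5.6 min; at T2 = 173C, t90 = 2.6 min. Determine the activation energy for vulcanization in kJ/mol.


T1 = 426.15 K, T2 = 446.15 K
1/T1 - 1/T2 = 1.0519e-04
ln(t1/t2) = ln(5.6/2.6) = 0.7673
Ea = 8.314 * 0.7673 / 1.0519e-04 = 60640.5635 J/mol
Ea = 60.64 kJ/mol

60.64 kJ/mol


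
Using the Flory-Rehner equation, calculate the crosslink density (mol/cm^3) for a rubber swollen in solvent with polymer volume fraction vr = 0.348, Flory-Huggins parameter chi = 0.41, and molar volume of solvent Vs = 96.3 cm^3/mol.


ln(1 - vr) = ln(1 - 0.348) = -0.4277
Numerator = -((-0.4277) + 0.348 + 0.41 * 0.348^2) = 0.0301
Denominator = 96.3 * (0.348^(1/3) - 0.348/2) = 50.9798
nu = 0.0301 / 50.9798 = 5.8961e-04 mol/cm^3

5.8961e-04 mol/cm^3


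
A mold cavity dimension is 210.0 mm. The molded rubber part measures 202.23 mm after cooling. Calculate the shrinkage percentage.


Shrinkage = (mold - part) / mold * 100
= (210.0 - 202.23) / 210.0 * 100
= 7.77 / 210.0 * 100
= 3.7%

3.7%


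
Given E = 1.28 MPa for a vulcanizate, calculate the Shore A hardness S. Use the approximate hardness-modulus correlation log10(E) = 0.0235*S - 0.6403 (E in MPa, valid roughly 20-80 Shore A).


log10(E) = 0.0235*S - 0.6403  =>  S = (log10(E) + 0.6403) / 0.0235
log10(1.28) = 0.107210
S = (0.107210 + 0.6403) / 0.0235 = 0.747510 / 0.0235
S = 31.8

Shore A = 31.8


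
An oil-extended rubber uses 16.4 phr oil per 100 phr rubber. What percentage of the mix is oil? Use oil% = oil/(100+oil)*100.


Oil % = oil / (100 + oil) * 100
= 16.4 / (100 + 16.4) * 100
= 16.4 / 116.4 * 100
= 14.09%

14.09%


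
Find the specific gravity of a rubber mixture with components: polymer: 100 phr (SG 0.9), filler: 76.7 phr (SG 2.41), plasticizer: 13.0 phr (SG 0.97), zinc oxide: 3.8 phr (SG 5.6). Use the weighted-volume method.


Sum of weights = 193.5
Volume contributions:
  polymer: 100/0.9 = 111.1111
  filler: 76.7/2.41 = 31.8257
  plasticizer: 13.0/0.97 = 13.4021
  zinc oxide: 3.8/5.6 = 0.6786
Sum of volumes = 157.0175
SG = 193.5 / 157.0175 = 1.232

SG = 1.232


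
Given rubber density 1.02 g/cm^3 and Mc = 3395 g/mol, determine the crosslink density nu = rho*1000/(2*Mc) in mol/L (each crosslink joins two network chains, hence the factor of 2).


nu = rho * 1000 / (2 * Mc)
nu = 1.02 * 1000 / (2 * 3395)
nu = 1020.0 / 6790
nu = 0.1502 mol/L

0.1502 mol/L


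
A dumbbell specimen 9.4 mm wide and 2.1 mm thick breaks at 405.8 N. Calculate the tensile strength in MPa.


Area = width * thickness = 9.4 * 2.1 = 19.74 mm^2
TS = force / area = 405.8 / 19.74 = 20.56 MPa

20.56 MPa


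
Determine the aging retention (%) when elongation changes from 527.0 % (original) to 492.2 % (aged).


Retention = aged / original * 100
= 492.2 / 527.0 * 100
= 93.4%

93.4%


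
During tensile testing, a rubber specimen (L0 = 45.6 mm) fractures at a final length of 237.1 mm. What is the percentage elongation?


Elongation = (Lf - L0) / L0 * 100
= (237.1 - 45.6) / 45.6 * 100
= 191.5 / 45.6 * 100
= 420.0%

420.0%


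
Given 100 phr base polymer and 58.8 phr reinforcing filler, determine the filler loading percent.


Filler % = filler / (rubber + filler) * 100
= 58.8 / (100 + 58.8) * 100
= 58.8 / 158.8 * 100
= 37.03%

37.03%


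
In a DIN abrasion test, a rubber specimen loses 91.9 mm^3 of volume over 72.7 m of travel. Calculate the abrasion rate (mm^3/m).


Rate = volume_loss / distance
= 91.9 / 72.7
= 1.264 mm^3/m

1.264 mm^3/m


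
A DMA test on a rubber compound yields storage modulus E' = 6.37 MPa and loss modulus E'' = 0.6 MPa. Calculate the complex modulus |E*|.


|E*| = sqrt(E'^2 + E''^2)
= sqrt(6.37^2 + 0.6^2)
= sqrt(40.5769 + 0.3600)
= 6.398 MPa

6.398 MPa


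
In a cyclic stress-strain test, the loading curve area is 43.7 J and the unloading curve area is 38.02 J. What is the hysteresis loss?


Hysteresis loss = loading - unloading
= 43.7 - 38.02
= 5.68 J

5.68 J
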